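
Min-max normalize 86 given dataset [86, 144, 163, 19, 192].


min=19, max=192
(86-19)/(192-19) = 67/173 = 0.3873

0.3873


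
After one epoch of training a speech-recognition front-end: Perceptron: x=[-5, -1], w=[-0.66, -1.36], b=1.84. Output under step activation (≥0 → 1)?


z = (-5)·(-0.66) + (-1)·(-1.36) + 1.84
  = 6.5
step(z) = 1 (z≥0)

1


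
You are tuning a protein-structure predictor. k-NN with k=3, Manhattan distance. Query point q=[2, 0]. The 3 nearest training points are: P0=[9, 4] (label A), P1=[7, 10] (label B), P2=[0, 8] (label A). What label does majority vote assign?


d(q,P0) = 11  (label A)
d(q,P1) = 15  (label B)
d(q,P2) = 10  (label A)
Votes: A=2, B=1
Majority → A

A


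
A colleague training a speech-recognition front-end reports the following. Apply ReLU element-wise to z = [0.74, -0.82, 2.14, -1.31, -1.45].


ReLU(0.74) = max(0, 0.74) = 0.74
ReLU(-0.82) = max(0, -0.82) = 0.0
ReLU(2.14) = max(0, 2.14) = 2.14
ReLU(-1.31) = max(0, -1.31) = 0.0
ReLU(-1.45) = max(0, -1.45) = 0.0
result = [0.74, 0.0, 2.14, 0.0, 0.0]

[0.74, 0.0, 2.14, 0.0, 0.0]


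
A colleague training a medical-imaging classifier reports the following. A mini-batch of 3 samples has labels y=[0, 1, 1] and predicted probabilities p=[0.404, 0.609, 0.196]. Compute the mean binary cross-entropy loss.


L[0] = -ln(1-0.404) = -ln(0.596) = 0.5175
L[1] = -ln(0.609) = 0.4959
L[2] = -ln(0.196) = 1.6296
mean = (0.5175 + 0.4959 + 1.6296)/3 = 0.881

0.881


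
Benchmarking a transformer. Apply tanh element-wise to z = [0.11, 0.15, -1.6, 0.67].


tanh(0.11) = 0.1096
tanh(0.15) = 0.1489
tanh(-1.6) = -0.9217
tanh(0.67) = 0.585
result = [0.1096, 0.1489, -0.9217, 0.585]

[0.1096, 0.1489, -0.9217, 0.585]


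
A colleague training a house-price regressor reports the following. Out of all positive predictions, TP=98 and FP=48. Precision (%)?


Precision = TP/(TP+FP)
= 98/(98+48)
= 98/146 = 67.12%

67.12%


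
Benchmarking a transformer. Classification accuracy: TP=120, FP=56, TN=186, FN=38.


Accuracy = (TP+TN)/(TP+TN+FP+FN)
= (120+186)/(400)
= 306/400 = 76.5%

76.5%


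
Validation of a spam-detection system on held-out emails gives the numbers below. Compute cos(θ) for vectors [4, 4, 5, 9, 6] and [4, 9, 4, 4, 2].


A·B = 4·4 + 4·9 + 5·4 + 9·4 + 6·2 = 120
‖A‖ = √174 = 13.1909, ‖B‖ = √133 = 11.5326
cos = 120/(√174·√133) = 120/√23142 = 0.7888

0.7888


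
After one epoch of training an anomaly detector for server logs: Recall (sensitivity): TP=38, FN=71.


Recall = TP/(TP+FN)
= 38/(38+71)
= 38/109 = 34.86%

34.86%


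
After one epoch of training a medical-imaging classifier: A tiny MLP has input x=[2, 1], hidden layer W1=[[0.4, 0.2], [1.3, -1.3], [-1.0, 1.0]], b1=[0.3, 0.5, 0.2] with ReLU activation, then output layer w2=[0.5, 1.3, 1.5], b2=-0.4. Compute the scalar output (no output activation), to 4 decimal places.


z1[0] = (0.4)·(2) + (0.2)·(1) + 0.3 = 1.3
z1[1] = (1.3)·(2) + (-1.3)·(1) + 0.5 = 1.8
z1[2] = (-1.0)·(2) + (1.0)·(1) + 0.2 = -0.8
h = ReLU(z1) = [1.3, 1.8, 0.0]
output = (0.5)·(1.3) + (1.3)·(1.8) + (1.5)·(0.0) - 0.4 = 2.59

2.59


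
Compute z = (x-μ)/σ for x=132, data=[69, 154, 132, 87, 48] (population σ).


μ = 98, σ = 39.3802
z = (132 - 98)/39.3802 = 0.8634

0.8634


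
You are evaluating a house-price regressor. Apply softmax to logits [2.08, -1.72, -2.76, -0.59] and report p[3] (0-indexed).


Exponentials: e^2.08=8.0045, e^-1.72=0.1791, e^-2.76=0.0633, e^-0.59=0.5543
Sum = 8.8012
Softmax = [0.9095, 0.0203, 0.0072, 0.063]
p[3] = 0.5543/8.8012 = 0.063

0.063


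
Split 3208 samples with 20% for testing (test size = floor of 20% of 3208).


Test = ⌊3208·20/100⌋ = 641
Train = 3208 - 641 = 2567

Train: 2567, Test: 641


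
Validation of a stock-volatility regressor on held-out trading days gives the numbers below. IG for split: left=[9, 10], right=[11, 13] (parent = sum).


Parent = [20, 23], H_parent = 0.9965
H_left = 0.998 (n=19), H_right = 0.995 (n=24)
H_children = (19/43)·0.998 + (24/43)·0.995 = 0.9963
IG = 0.9965 - 0.9963 = 0.0002

0.0002


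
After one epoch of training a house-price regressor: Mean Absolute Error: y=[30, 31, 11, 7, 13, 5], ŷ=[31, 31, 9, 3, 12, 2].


Absolute errors: |30-31|=1, |31-31|=0, |11-9|=2, |7-3|=4, |13-12|=1, |5-2|=3
Sum = 11
MAE = 11/6 = 11/6

11/6


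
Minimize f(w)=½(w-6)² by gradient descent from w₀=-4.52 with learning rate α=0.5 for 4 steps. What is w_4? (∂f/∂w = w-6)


step 1: grad = -4.52-6 = -10.52; w = -4.52 - 0.5·(-10.52) = 0.74
step 2: grad = 0.74-6 = -5.26; w = 0.74 - 0.5·(-5.26) = 3.37
step 3: grad = 3.37-6 = -2.63; w = 3.37 - 0.5·(-2.63) = 4.685
step 4: grad = 4.685-6 = -1.315; w = 4.685 - 0.5·(-1.315) = 5.3425

5.3425


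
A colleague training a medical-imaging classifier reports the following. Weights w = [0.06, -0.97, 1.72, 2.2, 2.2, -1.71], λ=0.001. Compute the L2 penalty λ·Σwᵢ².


‖w‖₂² = (0.06)² + (-0.97)² + (1.72)² + (2.2)² + (2.2)² + (-1.71)²
     = 0.0036 + 0.9409 + 2.9584 + 4.84 + 4.84 + 2.9241
     = 16.507
λ·‖w‖₂² = 0.001·16.507 = 0.016507

0.016507


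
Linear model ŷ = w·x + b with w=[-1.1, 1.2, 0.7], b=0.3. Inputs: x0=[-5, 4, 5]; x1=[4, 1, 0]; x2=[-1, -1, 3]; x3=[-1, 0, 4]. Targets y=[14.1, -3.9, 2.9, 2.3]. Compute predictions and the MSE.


ŷ0 = (-1.1)·(-5) + (1.2)·(4) + (0.7)·(5) + 0.3 = 14.1
ŷ1 = (-1.1)·(4) + (1.2)·(1) + (0.7)·(0) + 0.3 = -2.9
ŷ2 = (-1.1)·(-1) + (1.2)·(-1) + (0.7)·(3) + 0.3 = 2.3
ŷ3 = (-1.1)·(-1) + (1.2)·(0) + (0.7)·(4) + 0.3 = 4.2
errors² = [0.0, 1.0, 0.36, 3.61]
MSE = 4.9700/4 = 1.2425

1.2425


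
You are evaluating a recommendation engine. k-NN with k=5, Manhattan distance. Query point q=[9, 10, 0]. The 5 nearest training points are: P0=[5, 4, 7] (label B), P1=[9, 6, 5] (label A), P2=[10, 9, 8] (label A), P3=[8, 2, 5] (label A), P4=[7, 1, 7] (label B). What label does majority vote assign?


d(q,P0) = 17  (label B)
d(q,P1) = 9  (label A)
d(q,P2) = 10  (label A)
d(q,P3) = 14  (label A)
d(q,P4) = 18  (label B)
Votes: A=3, B=2
Majority → A

A


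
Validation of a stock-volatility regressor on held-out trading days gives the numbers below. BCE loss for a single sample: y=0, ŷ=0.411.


BCE = -[y·ln(p) + (1-y)·ln(1-p)]
= -0 - 1·ln(1-0.411)
= -ln(0.589) = 0.5293

0.5293


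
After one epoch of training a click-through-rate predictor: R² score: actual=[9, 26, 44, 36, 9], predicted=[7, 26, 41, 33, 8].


ȳ = 24.8
SS_res = Σ(y-ŷ)² = 23
SS_tot = Σ(y-ȳ)² = 994.8
R² = 1 - SS_res/SS_tot = 1 - 0.0231 = 0.9769

0.9769


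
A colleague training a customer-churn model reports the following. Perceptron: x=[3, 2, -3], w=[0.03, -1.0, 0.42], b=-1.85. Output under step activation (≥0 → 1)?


z = (3)·(0.03) + (2)·(-1.0) + (-3)·(0.42) - 1.85
  = -5.02
step(z) = 0 (z<0)

0


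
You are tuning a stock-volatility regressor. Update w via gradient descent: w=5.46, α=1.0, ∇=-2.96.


w_new = w - α·∇
= 5.46 - 1.0·-2.96
= 5.46 + 2.96
= 8.42

8.42


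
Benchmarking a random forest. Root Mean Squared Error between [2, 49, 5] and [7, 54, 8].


MSE = 59/3 = 19.6667
RMSE = √(59/3) = 4.4347

4.4347


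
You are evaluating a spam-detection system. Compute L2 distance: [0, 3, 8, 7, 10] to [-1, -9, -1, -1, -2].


d = √((0+ 1)² + (3+ 9)² + (8+ 1)² + (7+ 1)² + (10+ 2)²)
  = √(1 + 144 + 81 + 64 + 144)
  = √434 = 20.8327

20.8327


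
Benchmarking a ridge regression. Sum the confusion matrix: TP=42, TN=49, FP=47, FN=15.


Total = TP + TN + FP + FN
= 42 + 49 + 47 + 15
= 153
(Predicted positive: 89, predicted negative: 64)

153


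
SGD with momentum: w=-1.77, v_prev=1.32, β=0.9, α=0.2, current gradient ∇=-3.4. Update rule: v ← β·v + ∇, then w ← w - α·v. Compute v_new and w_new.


v_new = 0.9·1.32 - 3.4 = 1.188 - 3.4 = -2.212
w_new = -1.77 - 0.2·-2.212 = -1.77 + 0.4424 = -1.3276

v_new=-2.212, w_new=-1.3276


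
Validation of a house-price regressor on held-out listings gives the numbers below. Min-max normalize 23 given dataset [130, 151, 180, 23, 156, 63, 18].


min=18, max=180
(23-18)/(180-18) = 5/162 = 0.0309

0.0309


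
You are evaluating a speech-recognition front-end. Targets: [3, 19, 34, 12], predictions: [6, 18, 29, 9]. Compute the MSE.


Squared errors: (3-6)²=9, (19-18)²=1, (34-29)²=25, (12-9)²=9
Sum = 44
MSE = 44/4 = 11

11


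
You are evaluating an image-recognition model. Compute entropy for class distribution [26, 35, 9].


Probabilities: [26/70, 35/70, 9/70] ≈ [0.3714, 0.5, 0.1286]
H = -((26/70)·log₂(26/70) + (35/70)·log₂(35/70) + (9/70)·log₂(9/70))
  = 1.4112 bits

1.4112 bits


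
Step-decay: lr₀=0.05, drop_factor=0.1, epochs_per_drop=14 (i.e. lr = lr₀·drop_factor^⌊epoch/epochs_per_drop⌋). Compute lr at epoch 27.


n_drops = ⌊27/14⌋ = 1
lr = 0.05·0.1^1 = 0.05·0.1 = 0.005

0.005


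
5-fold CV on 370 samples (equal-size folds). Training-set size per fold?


Fold size = 370/5 = 74
Training per fold = 370 - 74 = 296

296


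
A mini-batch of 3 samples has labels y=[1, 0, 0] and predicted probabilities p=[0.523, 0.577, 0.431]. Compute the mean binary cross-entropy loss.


L[0] = -ln(0.523) = 0.6482
L[1] = -ln(1-0.577) = -ln(0.423) = 0.8604
L[2] = -ln(1-0.431) = -ln(0.569) = 0.5639
mean = (0.6482 + 0.8604 + 0.5639)/3 = 0.6908

0.6908


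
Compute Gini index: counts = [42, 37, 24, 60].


Probabilities: [42/163, 37/163, 24/163, 60/163] ≈ [0.2577, 0.227, 0.1472, 0.3681]
Σpᵢ² = (1764 + 1369 + 576 + 3600)/163² = 7309/26569
Gini = 1 - Σpᵢ² = 1 - 7309/26569 = 0.7249

0.7249


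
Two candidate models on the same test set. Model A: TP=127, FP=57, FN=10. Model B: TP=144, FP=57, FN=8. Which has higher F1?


Model A: P=127/184=0.6902, R=127/137=0.927, F1=2PR/(P+R)=2TP/(2TP+FP+FN)=254/321=0.7913
Model B: P=144/201=0.7164, R=144/152=0.9474, F1=2PR/(P+R)=2TP/(2TP+FP+FN)=288/353=0.8159
0.7913 < 0.8159 → Model B

Model B


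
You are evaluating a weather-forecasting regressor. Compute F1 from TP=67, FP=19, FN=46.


Precision = 67/86 = 0.7791
Recall = 67/113 = 0.5929
F1 = 2·P·R/(P+R) = 2·TP/(2·TP+FP+FN) = 134/(134+19+46) = 134/199 = 0.6734

0.6734


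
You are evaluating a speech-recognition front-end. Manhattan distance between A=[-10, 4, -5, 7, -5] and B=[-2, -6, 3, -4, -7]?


d = |-10+ 2| + |4+ 6| + |-5-3| + |7+ 4| + |-5+ 7|
  = 8 + 10 + 8 + 11 + 2
  = 39

39


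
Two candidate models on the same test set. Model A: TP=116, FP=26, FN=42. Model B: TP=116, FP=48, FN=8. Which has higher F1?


Model A: P=116/142=0.8169, R=116/158=0.7342, F1=2PR/(P+R)=2TP/(2TP+FP+FN)=232/300=0.7733
Model B: P=116/164=0.7073, R=116/124=0.9355, F1=2PR/(P+R)=2TP/(2TP+FP+FN)=232/288=0.8056
0.7733 < 0.8056 → Model B

Model B


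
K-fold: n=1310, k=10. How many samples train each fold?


Fold size = 1310/10 = 131
Training per fold = 1310 - 131 = 1179

1179


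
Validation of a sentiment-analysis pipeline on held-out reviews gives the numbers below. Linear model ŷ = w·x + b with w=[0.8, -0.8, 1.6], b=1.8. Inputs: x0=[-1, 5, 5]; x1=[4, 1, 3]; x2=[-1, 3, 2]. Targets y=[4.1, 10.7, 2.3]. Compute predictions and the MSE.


ŷ0 = (0.8)·(-1) + (-0.8)·(5) + (1.6)·(5) + 1.8 = 5.0
ŷ1 = (0.8)·(4) + (-0.8)·(1) + (1.6)·(3) + 1.8 = 9.0
ŷ2 = (0.8)·(-1) + (-0.8)·(3) + (1.6)·(2) + 1.8 = 1.8
errors² = [0.81, 2.89, 0.25]
MSE = 3.9500/3 = 1.3167

1.3167


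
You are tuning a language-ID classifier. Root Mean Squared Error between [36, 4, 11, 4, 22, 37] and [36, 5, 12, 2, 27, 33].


MSE = 47/6 = 7.8333
RMSE = √(47/6) = 2.7988

2.7988


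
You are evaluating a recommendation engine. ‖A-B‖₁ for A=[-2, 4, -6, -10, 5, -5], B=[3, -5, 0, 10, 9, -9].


d = |-2-3| + |4+ 5| + |-6-0| + |-10-10| + |5-9| + |-5+ 9|
  = 5 + 9 + 6 + 20 + 4 + 4
  = 48

48


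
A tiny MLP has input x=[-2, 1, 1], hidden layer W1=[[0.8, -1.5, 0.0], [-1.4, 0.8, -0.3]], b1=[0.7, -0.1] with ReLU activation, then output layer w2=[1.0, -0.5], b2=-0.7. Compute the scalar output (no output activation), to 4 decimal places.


z1[0] = (0.8)·(-2) + (-1.5)·(1) + (0.0)·(1) + 0.7 = -2.4
z1[1] = (-1.4)·(-2) + (0.8)·(1) + (-0.3)·(1) - 0.1 = 3.2
h = ReLU(z1) = [0.0, 3.2]
output = (1.0)·(0.0) + (-0.5)·(3.2) - 0.7 = -2.3

-2.3


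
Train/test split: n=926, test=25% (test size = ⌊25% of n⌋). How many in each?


Test = ⌊926·25/100⌋ = 231
Train = 926 - 231 = 695

Train: 695, Test: 231


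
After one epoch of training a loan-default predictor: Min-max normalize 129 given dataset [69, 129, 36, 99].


min=36, max=129
(129-36)/(129-36) = 93/93 = 1.0

1.0


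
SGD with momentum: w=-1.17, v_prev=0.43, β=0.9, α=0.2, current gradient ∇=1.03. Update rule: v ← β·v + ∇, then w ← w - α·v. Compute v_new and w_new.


v_new = 0.9·0.43 + 1.03 = 0.387 + 1.03 = 1.417
w_new = -1.17 - 0.2·1.417 = -1.17 - 0.2834 = -1.4534

v_new=1.417, w_new=-1.4534


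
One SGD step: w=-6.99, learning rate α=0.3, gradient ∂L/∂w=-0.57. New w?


w_new = w - α·∇
= -6.99 - 0.3·-0.57
= -6.99 + 0.171
= -6.819

-6.819


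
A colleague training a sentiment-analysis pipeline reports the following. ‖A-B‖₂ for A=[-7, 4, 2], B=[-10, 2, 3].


d = √((-7+ 10)² + (4-2)² + (2-3)²)
  = √(9 + 4 + 1)
  = √14 = 3.7417

3.7417


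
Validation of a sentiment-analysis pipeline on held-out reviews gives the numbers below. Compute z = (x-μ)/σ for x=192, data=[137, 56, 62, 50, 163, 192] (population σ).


μ = 110, σ = 56.3944
z = (192 - 110)/56.3944 = 1.454

1.454


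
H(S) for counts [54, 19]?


Probabilities: [54/73, 19/73] ≈ [0.7397, 0.2603]
H = -((54/73)·log₂(54/73) + (19/73)·log₂(19/73))
  = 0.8272 bits

0.8272 bits


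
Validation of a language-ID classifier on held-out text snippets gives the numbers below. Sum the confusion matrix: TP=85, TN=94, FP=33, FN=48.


Total = TP + TN + FP + FN
= 85 + 94 + 33 + 48
= 260
(Predicted positive: 118, predicted negative: 142)

260


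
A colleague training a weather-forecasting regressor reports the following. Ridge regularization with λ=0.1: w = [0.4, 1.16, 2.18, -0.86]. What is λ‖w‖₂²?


‖w‖₂² = (0.4)² + (1.16)² + (2.18)² + (-0.86)²
     = 0.16 + 1.3456 + 4.7524 + 0.7396
     = 6.9976
λ·‖w‖₂² = 0.1·6.9976 = 0.69976

0.69976


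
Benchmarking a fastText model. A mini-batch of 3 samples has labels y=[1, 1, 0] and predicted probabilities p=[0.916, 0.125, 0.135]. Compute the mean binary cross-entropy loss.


L[0] = -ln(0.916) = 0.0877
L[1] = -ln(0.125) = 2.0794
L[2] = -ln(1-0.135) = -ln(0.865) = 0.145
mean = (0.0877 + 2.0794 + 0.145)/3 = 0.7707

0.7707


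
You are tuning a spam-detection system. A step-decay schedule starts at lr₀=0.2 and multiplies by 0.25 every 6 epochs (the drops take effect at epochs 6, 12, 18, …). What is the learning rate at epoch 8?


n_drops = ⌊8/6⌋ = 1
lr = 0.2·0.25^1 = 0.2·0.25 = 0.05

0.05


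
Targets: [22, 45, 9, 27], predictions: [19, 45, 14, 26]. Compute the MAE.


Absolute errors: |22-19|=3, |45-45|=0, |9-14|=5, |27-26|=1
Sum = 9
MAE = 9/4 = 9/4

9/4


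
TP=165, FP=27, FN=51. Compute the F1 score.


Precision = 165/192 = 0.8594
Recall = 165/216 = 0.7639
F1 = 2·P·R/(P+R) = 2·TP/(2·TP+FP+FN) = 330/(330+27+51) = 330/408 = 0.8088

0.8088


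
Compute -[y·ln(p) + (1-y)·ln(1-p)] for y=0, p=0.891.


BCE = -[y·ln(p) + (1-y)·ln(1-p)]
= -0 - 1·ln(1-0.891)
= -ln(0.109) = 2.2164

2.2164


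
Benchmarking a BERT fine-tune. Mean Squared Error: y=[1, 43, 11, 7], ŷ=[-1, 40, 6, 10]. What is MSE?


Squared errors: (1+ 1)²=4, (43-40)²=9, (11-6)²=25, (7-10)²=9
Sum = 47
MSE = 47/4 = 47/4

47/4


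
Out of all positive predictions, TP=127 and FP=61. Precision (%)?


Precision = TP/(TP+FP)
= 127/(127+61)
= 127/188 = 67.55%

67.55%


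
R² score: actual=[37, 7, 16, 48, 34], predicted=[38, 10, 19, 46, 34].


ȳ = 28.4
SS_res = Σ(y-ŷ)² = 23
SS_tot = Σ(y-ȳ)² = 1101.2
R² = 1 - SS_res/SS_tot = 1 - 0.0209 = 0.9791

0.9791


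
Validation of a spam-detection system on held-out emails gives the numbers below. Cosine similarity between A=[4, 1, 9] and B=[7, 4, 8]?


A·B = 4·7 + 1·4 + 9·8 = 104
‖A‖ = √98 = 9.8995, ‖B‖ = √129 = 11.3578
cos = 104/(√98·√129) = 104/√12642 = 0.925

0.925


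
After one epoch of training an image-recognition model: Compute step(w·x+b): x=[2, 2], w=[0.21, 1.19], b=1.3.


z = (2)·(0.21) + (2)·(1.19) + 1.3
  = 4.1
step(z) = 1 (z≥0)

1


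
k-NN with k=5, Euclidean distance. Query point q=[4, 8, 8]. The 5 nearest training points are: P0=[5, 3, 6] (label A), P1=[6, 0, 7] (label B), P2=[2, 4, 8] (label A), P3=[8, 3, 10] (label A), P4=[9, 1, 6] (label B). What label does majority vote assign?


d(q,P0) = 5.4772  (label A)
d(q,P1) = 8.3066  (label B)
d(q,P2) = 4.4721  (label A)
d(q,P3) = 6.7082  (label A)
d(q,P4) = 8.8318  (label B)
Votes: A=3, B=2
Majority → A

A


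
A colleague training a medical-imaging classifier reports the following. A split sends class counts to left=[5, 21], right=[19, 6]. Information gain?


Parent = [24, 27], H_parent = 0.9975
H_left = 0.7063 (n=26), H_right = 0.795 (n=25)
H_children = (26/51)·0.7063 + (25/51)·0.795 = 0.7498
IG = 0.9975 - 0.7498 = 0.2477

0.2477


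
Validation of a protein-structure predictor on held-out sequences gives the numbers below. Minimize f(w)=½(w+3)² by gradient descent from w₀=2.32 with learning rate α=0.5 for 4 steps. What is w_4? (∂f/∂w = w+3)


step 1: grad = 2.32+3 = 5.32; w = 2.32 - 0.5·(5.32) = -0.34
step 2: grad = -0.34+3 = 2.66; w = -0.34 - 0.5·(2.66) = -1.67
step 3: grad = -1.67+3 = 1.33; w = -1.67 - 0.5·(1.33) = -2.335
step 4: grad = -2.335+3 = 0.665; w = -2.335 - 0.5·(0.665) = -2.6675

-2.6675


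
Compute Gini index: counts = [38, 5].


Probabilities: [38/43, 5/43] ≈ [0.8837, 0.1163]
Σpᵢ² = (1444 + 25)/43² = 1469/1849
Gini = 1 - Σpᵢ² = 1 - 1469/1849 = 0.2055

0.2055


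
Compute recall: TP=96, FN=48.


Recall = TP/(TP+FN)
= 96/(96+48)
= 96/144 = 66.67%

66.67%


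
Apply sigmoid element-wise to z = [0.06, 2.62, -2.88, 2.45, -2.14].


σ(0.06) = 1/(1+e^-0.06) = 0.515
σ(2.62) = 1/(1+e^-2.62) = 0.9321
σ(-2.88) = 1/(1+e^2.88) = 0.0532
σ(2.45) = 1/(1+e^-2.45) = 0.9206
σ(-2.14) = 1/(1+e^2.14) = 0.1053
result = [0.515, 0.9321, 0.0532, 0.9206, 0.1053]

[0.515, 0.9321, 0.0532, 0.9206, 0.1053]


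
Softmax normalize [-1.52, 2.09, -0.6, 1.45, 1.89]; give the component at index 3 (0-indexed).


Exponentials: e^-1.52=0.2187, e^2.09=8.0849, e^-0.6=0.5488, e^1.45=4.2631, e^1.89=6.6194
Sum = 19.7349
Softmax = [0.0111, 0.4097, 0.0278, 0.216, 0.3354]
p[3] = 4.2631/19.7349 = 0.216

0.216


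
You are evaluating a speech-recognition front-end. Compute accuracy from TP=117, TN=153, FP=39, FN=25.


Accuracy = (TP+TN)/(TP+TN+FP+FN)
= (117+153)/(334)
= 270/334 = 80.84%

80.84%


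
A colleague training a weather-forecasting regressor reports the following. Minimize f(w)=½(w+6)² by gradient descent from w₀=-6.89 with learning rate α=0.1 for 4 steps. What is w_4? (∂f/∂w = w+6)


step 1: grad = -6.89+6 = -0.89; w = -6.89 - 0.1·(-0.89) = -6.801
step 2: grad = -6.801+6 = -0.801; w = -6.801 - 0.1·(-0.801) = -6.7209
step 3: grad = -6.7209+6 = -0.7209; w = -6.7209 - 0.1·(-0.7209) = -6.64881
step 4: grad = -6.64881+6 = -0.64881; w = -6.64881 - 0.1·(-0.64881) = -6.583929

-6.583929


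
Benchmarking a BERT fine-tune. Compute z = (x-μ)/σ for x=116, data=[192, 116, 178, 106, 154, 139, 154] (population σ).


μ = 148.4286, σ = 28.7246
z = (116 - 148.4286)/28.7246 = -1.1289

-1.1289


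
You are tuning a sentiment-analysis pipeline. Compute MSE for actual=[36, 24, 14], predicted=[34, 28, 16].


Squared errors: (36-34)²=4, (24-28)²=16, (14-16)²=4
Sum = 24
MSE = 24/3 = 8

8


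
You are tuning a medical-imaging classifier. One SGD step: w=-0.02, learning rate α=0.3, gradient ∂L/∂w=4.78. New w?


w_new = w - α·∇
= -0.02 - 0.3·4.78
= -0.02 - 1.434
= -1.454

-1.454


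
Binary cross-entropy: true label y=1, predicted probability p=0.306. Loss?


BCE = -[y·ln(p) + (1-y)·ln(1-p)]
= -1·ln(0.306) - 0
= -ln(0.306) = 1.1842

1.1842


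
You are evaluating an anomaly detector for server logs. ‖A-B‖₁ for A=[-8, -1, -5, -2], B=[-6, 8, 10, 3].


d = |-8+ 6| + |-1-8| + |-5-10| + |-2-3|
  = 2 + 9 + 15 + 5
  = 31

31


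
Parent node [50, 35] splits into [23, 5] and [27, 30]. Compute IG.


Parent = [50, 35], H_parent = 0.9774
H_left = 0.6769 (n=28), H_right = 0.998 (n=57)
H_children = (28/85)·0.6769 + (57/85)·0.998 = 0.8922
IG = 0.9774 - 0.8922 = 0.0852

0.0852


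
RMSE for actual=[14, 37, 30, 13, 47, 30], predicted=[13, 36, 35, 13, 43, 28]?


MSE = 47/6 = 7.8333
RMSE = √(47/6) = 2.7988

2.7988


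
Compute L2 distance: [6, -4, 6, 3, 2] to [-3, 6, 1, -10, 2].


d = √((6+ 3)² + (-4-6)² + (6-1)² + (3+ 10)² + (2-2)²)
  = √(81 + 100 + 25 + 169 + 0)
  = √375 = 19.3649

19.3649


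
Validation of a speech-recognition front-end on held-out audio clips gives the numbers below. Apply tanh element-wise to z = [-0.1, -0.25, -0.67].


tanh(-0.1) = -0.0997
tanh(-0.25) = -0.2449
tanh(-0.67) = -0.585
result = [-0.0997, -0.2449, -0.585]

[-0.0997, -0.2449, -0.585]


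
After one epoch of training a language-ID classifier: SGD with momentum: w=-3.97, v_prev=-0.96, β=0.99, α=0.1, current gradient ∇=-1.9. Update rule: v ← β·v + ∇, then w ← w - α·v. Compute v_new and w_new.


v_new = 0.99·-0.96 - 1.9 = -0.9504 - 1.9 = -2.8504
w_new = -3.97 - 0.1·-2.8504 = -3.97 + 0.28504 = -3.68496

v_new=-2.8504, w_new=-3.68496


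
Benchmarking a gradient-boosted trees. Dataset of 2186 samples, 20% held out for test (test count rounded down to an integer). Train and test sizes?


Test = ⌊2186·20/100⌋ = 437
Train = 2186 - 437 = 1749

Train: 1749, Test: 437


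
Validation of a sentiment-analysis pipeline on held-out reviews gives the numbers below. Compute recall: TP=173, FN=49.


Recall = TP/(TP+FN)
= 173/(173+49)
= 173/222 = 77.93%

77.93%


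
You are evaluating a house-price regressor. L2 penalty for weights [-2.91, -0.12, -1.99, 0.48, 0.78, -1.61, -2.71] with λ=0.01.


‖w‖₂² = (-2.91)² + (-0.12)² + (-1.99)² + (0.48)² + (0.78)² + (-1.61)² + (-2.71)²
     = 8.4681 + 0.0144 + 3.9601 + 0.2304 + 0.6084 + 2.5921 + 7.3441
     = 23.2176
λ·‖w‖₂² = 0.01·23.2176 = 0.232176

0.232176


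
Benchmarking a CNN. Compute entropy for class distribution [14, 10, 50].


Probabilities: [14/74, 10/74, 50/74] ≈ [0.1892, 0.1351, 0.6757]
H = -((14/74)·log₂(14/74) + (10/74)·log₂(10/74) + (50/74)·log₂(50/74))
  = 1.2268 bits

1.2268 bits


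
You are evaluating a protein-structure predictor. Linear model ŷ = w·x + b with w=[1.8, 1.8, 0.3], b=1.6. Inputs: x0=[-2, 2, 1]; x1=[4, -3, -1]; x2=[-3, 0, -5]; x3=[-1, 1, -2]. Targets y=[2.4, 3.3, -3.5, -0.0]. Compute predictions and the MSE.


ŷ0 = (1.8)·(-2) + (1.8)·(2) + (0.3)·(1) + 1.6 = 1.9
ŷ1 = (1.8)·(4) + (1.8)·(-3) + (0.3)·(-1) + 1.6 = 3.1
ŷ2 = (1.8)·(-3) + (1.8)·(0) + (0.3)·(-5) + 1.6 = -5.3
ŷ3 = (1.8)·(-1) + (1.8)·(1) + (0.3)·(-2) + 1.6 = 1.0
errors² = [0.25, 0.04, 3.24, 1.0]
MSE = 4.5300/4 = 1.1325

1.1325


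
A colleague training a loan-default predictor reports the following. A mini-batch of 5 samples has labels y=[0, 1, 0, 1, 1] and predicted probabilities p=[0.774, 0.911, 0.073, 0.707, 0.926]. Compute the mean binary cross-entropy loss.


L[0] = -ln(1-0.774) = -ln(0.226) = 1.4872
L[1] = -ln(0.911) = 0.0932
L[2] = -ln(1-0.073) = -ln(0.927) = 0.0758
L[3] = -ln(0.707) = 0.3467
L[4] = -ln(0.926) = 0.0769
mean = (1.4872 + 0.0932 + 0.0758 + 0.3467 + 0.0769)/5 = 0.416

0.416


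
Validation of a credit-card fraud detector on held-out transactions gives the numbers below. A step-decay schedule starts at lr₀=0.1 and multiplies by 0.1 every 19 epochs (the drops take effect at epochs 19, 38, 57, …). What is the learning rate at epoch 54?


n_drops = ⌊54/19⌋ = 2
lr = 0.1·0.1^2 = 0.1·0.01 = 0.001

0.001


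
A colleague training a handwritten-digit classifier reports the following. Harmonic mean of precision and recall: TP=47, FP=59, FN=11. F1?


Precision = 47/106 = 0.4434
Recall = 47/58 = 0.8103
F1 = 2·P·R/(P+R) = 2·TP/(2·TP+FP+FN) = 94/(94+59+11) = 94/164 = 0.5732

0.5732


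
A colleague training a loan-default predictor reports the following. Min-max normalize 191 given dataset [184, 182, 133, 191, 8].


min=8, max=191
(191-8)/(191-8) = 183/183 = 1.0

1.0


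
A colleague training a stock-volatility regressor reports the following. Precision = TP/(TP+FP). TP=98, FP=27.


Precision = TP/(TP+FP)
= 98/(98+27)
= 98/125 = 78.4%

78.4%


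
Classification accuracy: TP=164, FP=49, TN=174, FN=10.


Accuracy = (TP+TN)/(TP+TN+FP+FN)
= (164+174)/(397)
= 338/397 = 85.14%

85.14%


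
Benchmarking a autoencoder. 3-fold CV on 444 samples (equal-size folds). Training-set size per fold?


Fold size = 444/3 = 148
Training per fold = 444 - 148 = 296

296


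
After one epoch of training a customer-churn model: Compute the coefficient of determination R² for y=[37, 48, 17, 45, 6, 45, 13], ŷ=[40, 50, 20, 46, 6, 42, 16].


ȳ = 30.1429
SS_res = Σ(y-ŷ)² = 41
SS_tot = Σ(y-ȳ)² = 1856.86
R² = 1 - SS_res/SS_tot = 1 - 0.0221 = 0.9779

0.9779


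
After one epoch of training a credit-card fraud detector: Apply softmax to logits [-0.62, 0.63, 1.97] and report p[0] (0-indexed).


Exponentials: e^-0.62=0.5379, e^0.63=1.8776, e^1.97=7.1707
Sum = 9.5862
Softmax = [0.0561, 0.1959, 0.748]
p[0] = 0.5379/9.5862 = 0.0561

0.0561


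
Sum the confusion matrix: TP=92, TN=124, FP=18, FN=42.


Total = TP + TN + FP + FN
= 92 + 124 + 18 + 42
= 276
(Predicted positive: 110, predicted negative: 166)

276


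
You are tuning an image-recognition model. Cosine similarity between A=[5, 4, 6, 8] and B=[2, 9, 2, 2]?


A·B = 5·2 + 4·9 + 6·2 + 8·2 = 74
‖A‖ = √141 = 11.8743, ‖B‖ = √93 = 9.6437
cos = 74/(√141·√93) = 74/√13113 = 0.6462

0.6462


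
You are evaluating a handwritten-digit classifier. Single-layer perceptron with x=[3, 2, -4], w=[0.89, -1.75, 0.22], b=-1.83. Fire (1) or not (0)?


z = (3)·(0.89) + (2)·(-1.75) + (-4)·(0.22) - 1.83
  = -3.54
step(z) = 0 (z<0)

0


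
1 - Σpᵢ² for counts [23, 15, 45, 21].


Probabilities: [23/104, 15/104, 45/104, 21/104] ≈ [0.2212, 0.1442, 0.4327, 0.2019]
Σpᵢ² = (529 + 225 + 2025 + 441)/104² = 3220/10816
Gini = 1 - Σpᵢ² = 1 - 3220/10816 = 0.7023

0.7023


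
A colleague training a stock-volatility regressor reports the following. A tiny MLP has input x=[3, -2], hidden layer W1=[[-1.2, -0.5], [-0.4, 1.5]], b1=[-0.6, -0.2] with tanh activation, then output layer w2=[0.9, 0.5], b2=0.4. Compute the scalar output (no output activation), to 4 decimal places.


z1[0] = (-1.2)·(3) + (-0.5)·(-2) - 0.6 = -3.2
z1[1] = (-0.4)·(3) + (1.5)·(-2) - 0.2 = -4.4
h = tanh(z1) = [-0.9967, -0.9997]
output = (0.9)·(-0.9967) + (0.5)·(-0.9997) + 0.4 = -0.9969

-0.9969


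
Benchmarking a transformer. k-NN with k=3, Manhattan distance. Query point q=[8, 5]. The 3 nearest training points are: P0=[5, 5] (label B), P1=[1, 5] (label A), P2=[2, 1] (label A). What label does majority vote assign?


d(q,P0) = 3  (label B)
d(q,P1) = 7  (label A)
d(q,P2) = 10  (label A)
Votes: A=2, B=1
Majority → A

A


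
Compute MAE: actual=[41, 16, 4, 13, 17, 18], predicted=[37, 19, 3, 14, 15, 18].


Absolute errors: |41-37|=4, |16-19|=3, |4-3|=1, |13-14|=1, |17-15|=2, |18-18|=0
Sum = 11
MAE = 11/6 = 11/6

11/6


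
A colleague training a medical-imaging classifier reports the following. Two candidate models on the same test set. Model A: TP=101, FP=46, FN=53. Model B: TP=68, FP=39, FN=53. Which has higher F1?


Model A: P=101/147=0.6871, R=101/154=0.6558, F1=2PR/(P+R)=2TP/(2TP+FP+FN)=202/301=0.6711
Model B: P=68/107=0.6355, R=68/121=0.562, F1=2PR/(P+R)=2TP/(2TP+FP+FN)=136/228=0.5965
0.6711 > 0.5965 → Model A

Model A


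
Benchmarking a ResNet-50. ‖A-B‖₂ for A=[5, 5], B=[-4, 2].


d = √((5+ 4)² + (5-2)²)
  = √(81 + 9)
  = √90 = 9.4868

9.4868


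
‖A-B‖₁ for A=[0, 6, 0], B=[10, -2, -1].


d = |0-10| + |6+ 2| + |0+ 1|
  = 10 + 8 + 1
  = 19

19


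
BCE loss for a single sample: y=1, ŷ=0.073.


BCE = -[y·ln(p) + (1-y)·ln(1-p)]
= -1·ln(0.073) - 0
= -ln(0.073) = 2.6173

2.6173


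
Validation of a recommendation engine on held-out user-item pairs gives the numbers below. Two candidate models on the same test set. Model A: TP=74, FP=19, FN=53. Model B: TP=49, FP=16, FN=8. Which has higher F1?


Model A: P=74/93=0.7957, R=74/127=0.5827, F1=2PR/(P+R)=2TP/(2TP+FP+FN)=148/220=0.6727
Model B: P=49/65=0.7538, R=49/57=0.8596, F1=2PR/(P+R)=2TP/(2TP+FP+FN)=98/122=0.8033
0.6727 < 0.8033 → Model B

Model B


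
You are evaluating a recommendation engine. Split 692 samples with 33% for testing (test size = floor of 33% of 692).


Test = ⌊692·33/100⌋ = 228
Train = 692 - 228 = 464

Train: 464, Test: 228


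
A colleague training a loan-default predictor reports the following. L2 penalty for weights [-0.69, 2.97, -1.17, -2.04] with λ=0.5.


‖w‖₂² = (-0.69)² + (2.97)² + (-1.17)² + (-2.04)²
     = 0.4761 + 8.8209 + 1.3689 + 4.1616
     = 14.8275
λ·‖w‖₂² = 0.5·14.8275 = 7.41375

7.41375


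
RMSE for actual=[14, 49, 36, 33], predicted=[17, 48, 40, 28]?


MSE = 51/4 = 12.75
RMSE = √(51/4) = 3.5707

3.5707


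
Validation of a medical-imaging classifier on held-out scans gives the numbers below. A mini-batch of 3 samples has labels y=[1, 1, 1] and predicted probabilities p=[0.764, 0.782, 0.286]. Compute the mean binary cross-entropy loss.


L[0] = -ln(0.764) = 0.2692
L[1] = -ln(0.782) = 0.2459
L[2] = -ln(0.286) = 1.2518
mean = (0.2692 + 0.2459 + 1.2518)/3 = 0.589

0.589


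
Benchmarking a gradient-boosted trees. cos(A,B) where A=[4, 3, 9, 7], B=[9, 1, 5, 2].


A·B = 4·9 + 3·1 + 9·5 + 7·2 = 98
‖A‖ = √155 = 12.4499, ‖B‖ = √111 = 10.5357
cos = 98/(√155·√111) = 98/√17205 = 0.7471

0.7471


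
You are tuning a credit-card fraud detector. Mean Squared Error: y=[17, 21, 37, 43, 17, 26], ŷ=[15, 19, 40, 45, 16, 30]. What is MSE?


Squared errors: (17-15)²=4, (21-19)²=4, (37-40)²=9, (43-45)²=4, (17-16)²=1, (26-30)²=16
Sum = 38
MSE = 38/6 = 19/3

19/3


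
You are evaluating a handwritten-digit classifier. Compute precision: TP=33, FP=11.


Precision = TP/(TP+FP)
= 33/(33+11)
= 33/44 = 75.0%

75.0%


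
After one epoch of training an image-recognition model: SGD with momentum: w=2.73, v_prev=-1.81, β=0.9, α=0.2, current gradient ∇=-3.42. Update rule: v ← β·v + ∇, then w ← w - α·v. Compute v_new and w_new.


v_new = 0.9·-1.81 - 3.42 = -1.629 - 3.42 = -5.049
w_new = 2.73 - 0.2·-5.049 = 2.73 + 1.0098 = 3.7398

v_new=-5.049, w_new=3.7398


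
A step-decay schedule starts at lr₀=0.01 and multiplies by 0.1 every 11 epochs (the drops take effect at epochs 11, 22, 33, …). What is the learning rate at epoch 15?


n_drops = ⌊15/11⌋ = 1
lr = 0.01·0.1^1 = 0.01·0.1 = 0.001

0.001


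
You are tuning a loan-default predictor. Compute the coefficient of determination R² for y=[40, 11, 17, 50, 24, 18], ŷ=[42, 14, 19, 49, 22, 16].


ȳ = 26.6667
SS_res = Σ(y-ŷ)² = 26
SS_tot = Σ(y-ȳ)² = 1143.33
R² = 1 - SS_res/SS_tot = 1 - 0.0227 = 0.9773

0.9773


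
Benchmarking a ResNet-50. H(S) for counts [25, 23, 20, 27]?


Probabilities: [25/95, 23/95, 20/95, 27/95] ≈ [0.2632, 0.2421, 0.2105, 0.2842]
H = -((25/95)·log₂(25/95) + (23/95)·log₂(23/95) + (20/95)·log₂(20/95) + (27/95)·log₂(27/95))
  = 1.9913 bits

1.9913 bits


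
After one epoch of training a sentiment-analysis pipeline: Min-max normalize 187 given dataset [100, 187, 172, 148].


min=100, max=187
(187-100)/(187-100) = 87/87 = 1.0

1.0


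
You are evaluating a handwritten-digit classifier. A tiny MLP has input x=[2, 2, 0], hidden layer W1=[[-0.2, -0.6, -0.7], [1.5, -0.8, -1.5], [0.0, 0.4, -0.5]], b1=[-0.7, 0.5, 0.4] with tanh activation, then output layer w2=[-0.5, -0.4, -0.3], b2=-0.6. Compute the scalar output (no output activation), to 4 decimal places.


z1[0] = (-0.2)·(2) + (-0.6)·(2) + (-0.7)·(0) - 0.7 = -2.3
z1[1] = (1.5)·(2) + (-0.8)·(2) + (-1.5)·(0) + 0.5 = 1.9
z1[2] = (0.0)·(2) + (0.4)·(2) + (-0.5)·(0) + 0.4 = 1.2
h = tanh(z1) = [-0.9801, 0.9562, 0.8337]
output = (-0.5)·(-0.9801) + (-0.4)·(0.9562) + (-0.3)·(0.8337) - 0.6 = -0.7425

-0.7425


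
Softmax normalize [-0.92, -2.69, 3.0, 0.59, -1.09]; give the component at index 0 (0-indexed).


Exponentials: e^-0.92=0.3985, e^-2.69=0.0679, e^3.0=20.0855, e^0.59=1.804, e^-1.09=0.3362
Sum = 22.6921
Softmax = [0.0176, 0.003, 0.8851, 0.0795, 0.0148]
p[0] = 0.3985/22.6921 = 0.0176

0.0176


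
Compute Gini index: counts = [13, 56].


Probabilities: [13/69, 56/69] ≈ [0.1884, 0.8116]
Σpᵢ² = (169 + 3136)/69² = 3305/4761
Gini = 1 - Σpᵢ² = 1 - 3305/4761 = 0.3058

0.3058


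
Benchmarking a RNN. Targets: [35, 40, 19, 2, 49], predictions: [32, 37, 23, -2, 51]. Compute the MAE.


Absolute errors: |35-32|=3, |40-37|=3, |19-23|=4, |2+ 2|=4, |49-51|=2
Sum = 16
MAE = 16/5 = 16/5

16/5


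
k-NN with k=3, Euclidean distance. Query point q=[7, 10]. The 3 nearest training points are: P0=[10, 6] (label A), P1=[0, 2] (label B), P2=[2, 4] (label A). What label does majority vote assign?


d(q,P0) = 5.0  (label A)
d(q,P1) = 10.6301  (label B)
d(q,P2) = 7.8102  (label A)
Votes: A=2, B=1
Majority → A

A


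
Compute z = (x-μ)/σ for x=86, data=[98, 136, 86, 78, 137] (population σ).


μ = 107, σ = 24.9159
z = (86 - 107)/24.9159 = -0.8428

-0.8428


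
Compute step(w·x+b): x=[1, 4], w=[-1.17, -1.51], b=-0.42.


z = (1)·(-1.17) + (4)·(-1.51) - 0.42
  = -7.63
step(z) = 0 (z<0)

0


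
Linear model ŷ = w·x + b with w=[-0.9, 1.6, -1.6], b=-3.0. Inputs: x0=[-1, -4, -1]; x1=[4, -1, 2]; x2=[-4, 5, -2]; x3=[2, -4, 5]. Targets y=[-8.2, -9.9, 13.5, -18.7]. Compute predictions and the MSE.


ŷ0 = (-0.9)·(-1) + (1.6)·(-4) + (-1.6)·(-1) - 3.0 = -6.9
ŷ1 = (-0.9)·(4) + (1.6)·(-1) + (-1.6)·(2) - 3.0 = -11.4
ŷ2 = (-0.9)·(-4) + (1.6)·(5) + (-1.6)·(-2) - 3.0 = 11.8
ŷ3 = (-0.9)·(2) + (1.6)·(-4) + (-1.6)·(5) - 3.0 = -19.2
errors² = [1.69, 2.25, 2.89, 0.25]
MSE = 7.0800/4 = 1.77

1.77


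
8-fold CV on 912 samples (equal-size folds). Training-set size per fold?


Fold size = 912/8 = 114
Training per fold = 912 - 114 = 798

798


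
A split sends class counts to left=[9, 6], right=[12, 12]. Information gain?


Parent = [21, 18], H_parent = 0.9957
H_left = 0.971 (n=15), H_right = 1 (n=24)
H_children = (15/39)·0.971 + (24/39)·1 = 0.9888
IG = 0.9957 - 0.9888 = 0.0069

0.0069


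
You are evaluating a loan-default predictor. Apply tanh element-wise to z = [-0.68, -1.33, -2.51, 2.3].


tanh(-0.68) = -0.5915
tanh(-1.33) = -0.8692
tanh(-2.51) = -0.9869
tanh(2.3) = 0.9801
result = [-0.5915, -0.8692, -0.9869, 0.9801]

[-0.5915, -0.8692, -0.9869, 0.9801]


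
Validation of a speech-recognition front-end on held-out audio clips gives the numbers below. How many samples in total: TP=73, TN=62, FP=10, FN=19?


Total = TP + TN + FP + FN
= 73 + 62 + 10 + 19
= 164
(Predicted positive: 83, predicted negative: 81)

164


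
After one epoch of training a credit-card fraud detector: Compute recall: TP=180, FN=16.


Recall = TP/(TP+FN)
= 180/(180+16)
= 180/196 = 91.84%

91.84%


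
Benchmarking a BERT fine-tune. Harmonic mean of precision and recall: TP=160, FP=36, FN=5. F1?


Precision = 160/196 = 0.8163
Recall = 160/165 = 0.9697
F1 = 2·P·R/(P+R) = 2·TP/(2·TP+FP+FN) = 320/(320+36+5) = 320/361 = 0.8864

0.8864


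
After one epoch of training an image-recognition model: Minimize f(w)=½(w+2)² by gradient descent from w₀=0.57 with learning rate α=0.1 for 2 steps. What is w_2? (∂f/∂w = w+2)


step 1: grad = 0.57+2 = 2.57; w = 0.57 - 0.1·(2.57) = 0.313
step 2: grad = 0.313+2 = 2.313; w = 0.313 - 0.1·(2.313) = 0.0817

0.0817


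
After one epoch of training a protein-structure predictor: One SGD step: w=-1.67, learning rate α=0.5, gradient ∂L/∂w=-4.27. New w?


w_new = w - α·∇
= -1.67 - 0.5·-4.27
= -1.67 + 2.135
= 0.465

0.465


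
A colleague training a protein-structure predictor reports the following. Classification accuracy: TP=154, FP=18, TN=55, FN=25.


Accuracy = (TP+TN)/(TP+TN+FP+FN)
= (154+55)/(252)
= 209/252 = 82.94%

82.94%


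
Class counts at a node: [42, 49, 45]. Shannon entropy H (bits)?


Probabilities: [42/136, 49/136, 45/136] ≈ [0.3088, 0.3603, 0.3309]
H = -((42/136)·log₂(42/136) + (49/136)·log₂(49/136) + (45/136)·log₂(45/136))
  = 1.5821 bits

1.5821 bits


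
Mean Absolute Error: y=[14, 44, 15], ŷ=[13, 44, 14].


Absolute errors: |14-13|=1, |44-44|=0, |15-14|=1
Sum = 2
MAE = 2/3 = 2/3

2/3


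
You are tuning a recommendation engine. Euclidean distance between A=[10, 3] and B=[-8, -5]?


d = √((10+ 8)² + (3+ 5)²)
  = √(324 + 64)
  = √388 = 19.6977

19.6977


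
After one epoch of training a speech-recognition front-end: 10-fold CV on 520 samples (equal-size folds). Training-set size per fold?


Fold size = 520/10 = 52
Training per fold = 520 - 52 = 468

468


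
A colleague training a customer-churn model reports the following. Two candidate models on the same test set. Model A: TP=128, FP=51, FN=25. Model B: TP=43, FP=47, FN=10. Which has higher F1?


Model A: P=128/179=0.7151, R=128/153=0.8366, F1=2PR/(P+R)=2TP/(2TP+FP+FN)=256/332=0.7711
Model B: P=43/90=0.4778, R=43/53=0.8113, F1=2PR/(P+R)=2TP/(2TP+FP+FN)=86/143=0.6014
0.7711 > 0.6014 → Model A

Model A


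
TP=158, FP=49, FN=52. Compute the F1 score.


Precision = 158/207 = 0.7633
Recall = 158/210 = 0.7524
F1 = 2·P·R/(P+R) = 2·TP/(2·TP+FP+FN) = 316/(316+49+52) = 316/417 = 0.7578

0.7578


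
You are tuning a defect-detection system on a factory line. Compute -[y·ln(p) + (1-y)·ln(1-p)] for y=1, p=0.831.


BCE = -[y·ln(p) + (1-y)·ln(1-p)]
= -1·ln(0.831) - 0
= -ln(0.831) = 0.1851

0.1851


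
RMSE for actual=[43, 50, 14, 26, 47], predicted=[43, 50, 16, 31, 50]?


MSE = 38/5 = 7.6
RMSE = √(38/5) = 2.7568

2.7568


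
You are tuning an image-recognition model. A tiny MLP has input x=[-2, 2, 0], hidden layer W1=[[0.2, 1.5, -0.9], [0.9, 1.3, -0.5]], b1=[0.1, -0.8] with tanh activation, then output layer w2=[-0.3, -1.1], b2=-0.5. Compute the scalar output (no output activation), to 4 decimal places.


z1[0] = (0.2)·(-2) + (1.5)·(2) + (-0.9)·(0) + 0.1 = 2.7
z1[1] = (0.9)·(-2) + (1.3)·(2) + (-0.5)·(0) - 0.8 = 0.0
h = tanh(z1) = [0.991, 0.0]
output = (-0.3)·(0.991) + (-1.1)·(0.0) - 0.5 = -0.7973

-0.7973


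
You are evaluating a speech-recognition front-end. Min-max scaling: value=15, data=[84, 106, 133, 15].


min=15, max=133
(15-15)/(133-15) = 0/118 = 0.0

0.0


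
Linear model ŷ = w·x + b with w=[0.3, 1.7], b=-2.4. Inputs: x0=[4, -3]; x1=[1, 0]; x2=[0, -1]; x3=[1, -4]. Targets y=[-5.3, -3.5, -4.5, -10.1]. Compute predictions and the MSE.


ŷ0 = (0.3)·(4) + (1.7)·(-3) - 2.4 = -6.3
ŷ1 = (0.3)·(1) + (1.7)·(0) - 2.4 = -2.1
ŷ2 = (0.3)·(0) + (1.7)·(-1) - 2.4 = -4.1
ŷ3 = (0.3)·(1) + (1.7)·(-4) - 2.4 = -8.9
errors² = [1.0, 1.96, 0.16, 1.44]
MSE = 4.5600/4 = 1.14

1.14


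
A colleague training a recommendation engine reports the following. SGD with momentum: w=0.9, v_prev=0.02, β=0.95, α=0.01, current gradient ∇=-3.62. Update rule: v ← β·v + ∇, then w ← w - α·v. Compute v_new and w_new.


v_new = 0.95·0.02 - 3.62 = 0.019 - 3.62 = -3.601
w_new = 0.9 - 0.01·-3.601 = 0.9 + 0.03601 = 0.93601

v_new=-3.601, w_new=0.93601
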